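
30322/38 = 797 + 18/19  =  797.95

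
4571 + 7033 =11604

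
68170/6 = 34085/3= 11361.67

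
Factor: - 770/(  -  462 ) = 3^(-1)*5^1 =5/3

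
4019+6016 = 10035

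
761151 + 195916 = 957067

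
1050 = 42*25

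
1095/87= 365/29=12.59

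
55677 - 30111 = 25566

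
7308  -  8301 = -993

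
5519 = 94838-89319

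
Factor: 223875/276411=375/463=3^1*5^3 * 463^( - 1)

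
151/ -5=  - 151/5 = - 30.20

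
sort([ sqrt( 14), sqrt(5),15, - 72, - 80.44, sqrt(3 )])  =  [ - 80.44, - 72, sqrt( 3 ),sqrt(5),sqrt( 14),  15]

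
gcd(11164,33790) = 2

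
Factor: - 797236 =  - 2^2*11^1*18119^1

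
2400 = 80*30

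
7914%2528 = 330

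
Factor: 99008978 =2^1*31^1*47^1 * 61^1*557^1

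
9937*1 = 9937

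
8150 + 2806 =10956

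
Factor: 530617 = 37^1*14341^1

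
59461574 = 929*64006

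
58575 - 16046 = 42529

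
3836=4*959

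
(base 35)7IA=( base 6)110355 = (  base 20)130F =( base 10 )9215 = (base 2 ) 10001111111111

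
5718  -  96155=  - 90437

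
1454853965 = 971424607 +483429358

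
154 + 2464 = 2618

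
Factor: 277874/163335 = 2^1*3^( - 1 )*5^( - 1 )* 10889^( - 1)*138937^1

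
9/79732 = 9/79732 = 0.00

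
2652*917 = 2431884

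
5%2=1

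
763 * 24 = 18312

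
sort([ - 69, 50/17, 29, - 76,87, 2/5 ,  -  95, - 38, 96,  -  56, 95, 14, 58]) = [ - 95, - 76,  -  69,- 56, - 38, 2/5, 50/17,14 , 29, 58, 87,95, 96] 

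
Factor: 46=2^1 *23^1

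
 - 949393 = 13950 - 963343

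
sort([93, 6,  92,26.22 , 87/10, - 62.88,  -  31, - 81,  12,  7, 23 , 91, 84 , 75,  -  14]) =[ - 81, - 62.88, - 31, - 14, 6, 7, 87/10,12,  23,26.22,  75,84, 91, 92,93 ] 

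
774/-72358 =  - 1 + 35792/36179 = -  0.01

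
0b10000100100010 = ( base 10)8482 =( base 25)DE7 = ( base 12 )4AAA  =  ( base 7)33505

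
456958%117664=103966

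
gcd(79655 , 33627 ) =1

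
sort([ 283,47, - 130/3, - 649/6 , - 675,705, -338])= [ - 675, - 338, - 649/6, - 130/3 , 47, 283, 705]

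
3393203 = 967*3509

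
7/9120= 7/9120 = 0.00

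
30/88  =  15/44 =0.34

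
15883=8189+7694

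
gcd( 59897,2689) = 1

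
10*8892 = 88920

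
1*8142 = 8142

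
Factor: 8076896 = 2^5 * 83^1* 3041^1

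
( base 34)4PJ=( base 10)5493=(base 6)41233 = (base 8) 12565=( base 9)7473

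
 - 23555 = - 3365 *7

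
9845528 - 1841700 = 8003828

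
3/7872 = 1/2624  =  0.00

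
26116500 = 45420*575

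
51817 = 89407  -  37590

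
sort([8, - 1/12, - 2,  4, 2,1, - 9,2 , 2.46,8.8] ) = [ - 9, - 2, - 1/12, 1,2,2, 2.46,4,8,8.8] 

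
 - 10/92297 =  - 1 + 92287/92297 = -0.00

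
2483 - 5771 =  - 3288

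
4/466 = 2/233 = 0.01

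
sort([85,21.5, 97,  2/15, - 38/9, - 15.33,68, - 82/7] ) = [ - 15.33, - 82/7, - 38/9, 2/15,21.5,68, 85, 97 ]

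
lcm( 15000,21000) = 105000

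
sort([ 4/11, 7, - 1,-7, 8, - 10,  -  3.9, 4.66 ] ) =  [- 10,-7, - 3.9,  -  1, 4/11, 4.66, 7, 8]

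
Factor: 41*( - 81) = -3321 =-3^4*41^1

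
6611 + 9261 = 15872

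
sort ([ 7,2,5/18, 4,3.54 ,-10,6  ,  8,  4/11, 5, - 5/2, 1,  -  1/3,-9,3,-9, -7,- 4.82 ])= [ - 10, - 9, - 9,-7,-4.82, - 5/2, - 1/3,5/18,4/11,1,2, 3,3.54,4, 5,6, 7,8 ] 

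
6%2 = 0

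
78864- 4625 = 74239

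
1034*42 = 43428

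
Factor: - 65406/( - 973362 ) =10901/162227  =  11^1*13^( - 1 )*991^1*12479^(  -  1) 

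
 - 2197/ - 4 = 549 + 1/4 = 549.25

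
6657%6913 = 6657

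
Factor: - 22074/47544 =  - 2^( -2)*7^( - 1)*13^1 = - 13/28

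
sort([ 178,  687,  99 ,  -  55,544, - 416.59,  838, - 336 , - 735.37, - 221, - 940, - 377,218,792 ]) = [- 940,-735.37, - 416.59,-377 , - 336,-221,  -  55, 99, 178, 218, 544,  687,792,  838 ]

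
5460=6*910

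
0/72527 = 0 =0.00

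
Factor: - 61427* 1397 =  - 85813519 = - 11^1*19^1*53^1*61^1*127^1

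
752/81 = 752/81 = 9.28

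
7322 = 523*14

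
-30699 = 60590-91289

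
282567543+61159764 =343727307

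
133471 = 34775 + 98696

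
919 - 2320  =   - 1401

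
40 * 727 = 29080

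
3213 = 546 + 2667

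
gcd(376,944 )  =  8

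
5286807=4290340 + 996467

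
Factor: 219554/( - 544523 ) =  - 2^1*7^( - 1 ) * 107^( - 1 ) * 151^1 = -302/749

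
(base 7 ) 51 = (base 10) 36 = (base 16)24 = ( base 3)1100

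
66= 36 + 30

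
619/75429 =619/75429 = 0.01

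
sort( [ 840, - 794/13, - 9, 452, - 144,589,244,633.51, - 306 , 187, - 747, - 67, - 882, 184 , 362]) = [ - 882,-747,  -  306, - 144,-67, - 794/13, - 9, 184, 187, 244,362, 452 , 589  ,  633.51, 840]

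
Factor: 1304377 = 137^1 * 9521^1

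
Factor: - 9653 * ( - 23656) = 2^3 *7^2 * 197^1 * 2957^1=228351368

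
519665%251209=17247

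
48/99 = 16/33 = 0.48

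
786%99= 93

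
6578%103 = 89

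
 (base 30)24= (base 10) 64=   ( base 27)2A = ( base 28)28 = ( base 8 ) 100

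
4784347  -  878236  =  3906111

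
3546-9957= - 6411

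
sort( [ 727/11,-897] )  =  [ - 897,727/11 ] 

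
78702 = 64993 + 13709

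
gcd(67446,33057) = 9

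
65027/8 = 65027/8 = 8128.38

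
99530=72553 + 26977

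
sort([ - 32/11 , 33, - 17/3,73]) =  [-17/3, - 32/11, 33,73]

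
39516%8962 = 3668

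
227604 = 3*75868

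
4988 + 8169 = 13157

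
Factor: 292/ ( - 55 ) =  - 2^2*5^( - 1) * 11^( - 1)*73^1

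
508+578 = 1086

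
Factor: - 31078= - 2^1*41^1*379^1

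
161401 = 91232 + 70169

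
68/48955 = 68/48955 = 0.00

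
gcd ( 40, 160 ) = 40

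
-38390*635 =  - 24377650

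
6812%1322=202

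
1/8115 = 1/8115 = 0.00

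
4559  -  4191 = 368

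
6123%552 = 51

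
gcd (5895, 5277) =3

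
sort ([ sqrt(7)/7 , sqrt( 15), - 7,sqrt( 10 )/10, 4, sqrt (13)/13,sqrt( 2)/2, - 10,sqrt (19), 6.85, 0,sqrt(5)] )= [ - 10, - 7, 0,sqrt (13) /13, sqrt( 10 )/10,sqrt( 7)/7,sqrt(2)/2,sqrt(5 ),sqrt(15),4, sqrt( 19),  6.85]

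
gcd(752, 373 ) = 1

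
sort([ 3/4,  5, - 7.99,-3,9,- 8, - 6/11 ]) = [-8, -7.99,-3,-6/11,3/4,5,9]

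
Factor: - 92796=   -2^2*3^1*11^1*19^1*37^1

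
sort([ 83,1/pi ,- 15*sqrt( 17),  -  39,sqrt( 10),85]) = [ - 15*sqrt(  17), - 39,  1/pi, sqrt (10),  83,85 ] 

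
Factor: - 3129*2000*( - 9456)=2^8*3^2 * 5^3 * 7^1*149^1*197^1 = 59175648000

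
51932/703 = 51932/703= 73.87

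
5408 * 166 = 897728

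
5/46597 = 5/46597 = 0.00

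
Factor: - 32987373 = -3^1*47^1*179^1*1307^1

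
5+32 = 37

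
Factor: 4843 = 29^1 * 167^1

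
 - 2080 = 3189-5269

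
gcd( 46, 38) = 2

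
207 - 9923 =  - 9716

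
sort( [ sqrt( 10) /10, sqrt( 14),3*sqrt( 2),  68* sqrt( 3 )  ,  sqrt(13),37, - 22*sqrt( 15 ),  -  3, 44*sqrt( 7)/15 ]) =[ - 22*sqrt( 15)  ,-3,sqrt(10)/10, sqrt(13), sqrt ( 14), 3*sqrt(2), 44*sqrt (7)/15,37, 68 * sqrt( 3)]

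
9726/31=313+23/31 = 313.74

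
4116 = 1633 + 2483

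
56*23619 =1322664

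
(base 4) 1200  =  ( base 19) 51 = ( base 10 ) 96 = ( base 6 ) 240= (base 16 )60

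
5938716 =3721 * 1596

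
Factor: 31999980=2^2*3^1*5^1*241^1*2213^1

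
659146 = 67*9838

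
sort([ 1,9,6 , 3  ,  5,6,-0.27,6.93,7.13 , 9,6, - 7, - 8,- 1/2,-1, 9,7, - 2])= [ - 8, - 7, - 2,-1,-1/2, - 0.27 , 1 , 3, 5,6,6,6, 6.93,  7,7.13,9 , 9,9] 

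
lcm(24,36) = 72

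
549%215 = 119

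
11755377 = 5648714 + 6106663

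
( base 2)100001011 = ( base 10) 267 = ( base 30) 8r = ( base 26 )A7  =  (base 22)c3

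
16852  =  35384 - 18532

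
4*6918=27672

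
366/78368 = 183/39184=0.00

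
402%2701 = 402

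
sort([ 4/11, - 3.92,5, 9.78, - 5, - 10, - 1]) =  [-10, - 5,- 3.92,-1, 4/11,  5,9.78 ]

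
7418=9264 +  - 1846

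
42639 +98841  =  141480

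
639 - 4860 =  - 4221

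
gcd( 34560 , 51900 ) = 60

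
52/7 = 52/7=7.43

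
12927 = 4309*3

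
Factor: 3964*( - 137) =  - 543068 = - 2^2*137^1*991^1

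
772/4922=386/2461= 0.16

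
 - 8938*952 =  - 8508976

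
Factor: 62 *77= 2^1*7^1 *11^1*31^1 =4774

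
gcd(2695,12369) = 7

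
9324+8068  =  17392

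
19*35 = 665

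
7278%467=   273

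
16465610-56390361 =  -39924751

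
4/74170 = 2/37085=0.00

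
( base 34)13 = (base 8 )45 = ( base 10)37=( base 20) 1h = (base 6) 101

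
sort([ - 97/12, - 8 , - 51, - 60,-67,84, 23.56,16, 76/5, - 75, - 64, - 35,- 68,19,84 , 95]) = [ - 75, - 68, - 67, - 64, - 60, - 51,-35, - 97/12, - 8, 76/5,16 , 19,23.56,84,  84,95]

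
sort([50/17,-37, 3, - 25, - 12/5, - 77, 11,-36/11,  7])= [  -  77, - 37, - 25, - 36/11, - 12/5,  50/17,3,7, 11] 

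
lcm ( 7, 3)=21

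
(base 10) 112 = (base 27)44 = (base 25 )4c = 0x70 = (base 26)48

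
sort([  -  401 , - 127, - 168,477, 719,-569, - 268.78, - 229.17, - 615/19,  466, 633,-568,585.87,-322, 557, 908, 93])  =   [ - 569, - 568, - 401,  -  322, - 268.78, - 229.17, - 168, - 127, - 615/19 , 93, 466,477,557,585.87,633,  719,908]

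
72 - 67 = 5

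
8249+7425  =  15674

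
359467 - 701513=-342046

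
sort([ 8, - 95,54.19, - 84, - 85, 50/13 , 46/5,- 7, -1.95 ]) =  [ - 95, - 85, - 84, - 7, - 1.95,50/13, 8 , 46/5,54.19 ] 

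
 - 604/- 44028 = 151/11007 = 0.01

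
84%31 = 22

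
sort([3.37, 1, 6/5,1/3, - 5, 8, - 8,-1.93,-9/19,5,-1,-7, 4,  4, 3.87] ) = [  -  8,-7,  -  5,-1.93, - 1, -9/19 , 1/3,1,6/5,3.37, 3.87,4 , 4,5,8]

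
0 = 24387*0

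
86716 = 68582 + 18134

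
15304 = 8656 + 6648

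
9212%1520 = 92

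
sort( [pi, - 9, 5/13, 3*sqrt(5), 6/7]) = [ - 9, 5/13 , 6/7 , pi,3*sqrt( 5 )]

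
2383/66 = 36 + 7/66 = 36.11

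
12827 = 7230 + 5597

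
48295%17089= 14117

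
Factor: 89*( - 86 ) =  -  7654 = - 2^1*43^1*89^1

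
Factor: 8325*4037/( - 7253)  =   - 3^2*5^2*11^1*37^1*367^1*7253^( - 1) = - 33608025/7253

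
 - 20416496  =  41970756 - 62387252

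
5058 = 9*562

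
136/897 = 136/897 = 0.15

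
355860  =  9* 39540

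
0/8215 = 0 = 0.00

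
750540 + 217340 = 967880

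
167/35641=167/35641 = 0.00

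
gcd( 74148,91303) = 1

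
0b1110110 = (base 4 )1312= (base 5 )433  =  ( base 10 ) 118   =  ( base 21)5d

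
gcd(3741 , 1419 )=129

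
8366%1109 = 603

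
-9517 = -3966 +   -  5551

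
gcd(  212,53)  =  53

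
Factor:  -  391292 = -2^2*11^1  *8893^1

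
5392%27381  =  5392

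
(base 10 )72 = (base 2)1001000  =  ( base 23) 33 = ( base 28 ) 2G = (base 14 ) 52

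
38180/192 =198+ 41/48 = 198.85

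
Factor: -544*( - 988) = 2^7*13^1*17^1*19^1= 537472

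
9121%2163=469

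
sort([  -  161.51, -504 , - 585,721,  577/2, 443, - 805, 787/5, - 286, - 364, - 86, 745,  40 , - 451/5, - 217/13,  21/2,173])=[ - 805 , - 585, - 504, - 364, - 286, - 161.51, - 451/5, - 86 , - 217/13,  21/2, 40,787/5 , 173, 577/2, 443, 721,745 ] 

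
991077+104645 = 1095722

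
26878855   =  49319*545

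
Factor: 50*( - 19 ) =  - 2^1*5^2*19^1 = - 950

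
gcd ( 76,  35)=1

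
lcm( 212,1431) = 5724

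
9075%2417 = 1824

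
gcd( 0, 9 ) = 9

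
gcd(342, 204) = 6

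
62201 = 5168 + 57033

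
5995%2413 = 1169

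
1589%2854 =1589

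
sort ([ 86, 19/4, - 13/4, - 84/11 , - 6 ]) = [  -  84/11,- 6, - 13/4, 19/4, 86]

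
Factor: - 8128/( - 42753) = 2^6*3^ ( - 1)*127^1* 14251^ ( - 1) 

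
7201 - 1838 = 5363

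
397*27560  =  10941320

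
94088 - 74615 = 19473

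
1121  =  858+263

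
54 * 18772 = 1013688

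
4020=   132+3888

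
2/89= 2/89=0.02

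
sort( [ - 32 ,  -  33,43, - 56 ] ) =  [ - 56, - 33,  -  32 , 43] 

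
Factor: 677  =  677^1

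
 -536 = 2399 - 2935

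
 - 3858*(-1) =3858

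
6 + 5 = 11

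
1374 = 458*3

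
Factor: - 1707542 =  - 2^1*31^1*27541^1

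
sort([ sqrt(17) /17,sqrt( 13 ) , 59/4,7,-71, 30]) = [-71,  sqrt( 17 ) /17, sqrt( 13),7, 59/4, 30]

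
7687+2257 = 9944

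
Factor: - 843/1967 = -3/7   =  - 3^1 *7^(-1)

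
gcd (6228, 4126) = 2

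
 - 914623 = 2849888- 3764511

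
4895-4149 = 746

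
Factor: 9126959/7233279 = 3^(-1 )*17^(-1 )*141829^ (-1)*9126959^1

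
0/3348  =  0= 0.00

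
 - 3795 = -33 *115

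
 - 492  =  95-587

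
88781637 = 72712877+16068760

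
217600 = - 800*( - 272) 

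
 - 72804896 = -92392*788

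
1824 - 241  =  1583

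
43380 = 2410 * 18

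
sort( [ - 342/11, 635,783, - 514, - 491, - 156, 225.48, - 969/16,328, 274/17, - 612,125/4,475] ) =[- 612,  -  514, -491, - 156 , - 969/16, - 342/11,274/17,125/4,225.48 , 328,475 , 635,783 ]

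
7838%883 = 774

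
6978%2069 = 771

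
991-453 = 538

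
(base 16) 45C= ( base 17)3eb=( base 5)13431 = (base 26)1GO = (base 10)1116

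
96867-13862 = 83005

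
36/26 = 1 + 5/13 = 1.38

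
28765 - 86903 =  - 58138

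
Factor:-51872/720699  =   - 2^5*3^(-1 )*7^( - 1 )*1621^1*34319^( - 1) 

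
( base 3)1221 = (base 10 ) 52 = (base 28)1o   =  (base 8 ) 64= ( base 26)20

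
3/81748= 3/81748 = 0.00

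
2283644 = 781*2924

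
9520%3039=403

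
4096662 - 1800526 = 2296136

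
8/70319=8/70319 = 0.00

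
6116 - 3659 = 2457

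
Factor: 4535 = 5^1*907^1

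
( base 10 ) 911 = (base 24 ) 1DN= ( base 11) 759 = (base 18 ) 2EB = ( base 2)1110001111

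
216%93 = 30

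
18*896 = 16128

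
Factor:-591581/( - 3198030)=2^( - 1)*3^(-1) *5^(-1 )*11^( - 2 )* 881^( - 1 ) * 591581^1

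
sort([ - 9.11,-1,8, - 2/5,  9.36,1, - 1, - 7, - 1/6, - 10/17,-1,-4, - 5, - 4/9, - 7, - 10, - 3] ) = [ - 10, - 9.11 , - 7, - 7, - 5, - 4, - 3, - 1, -1, - 1,-10/17, - 4/9, - 2/5, - 1/6,1,8 , 9.36 ]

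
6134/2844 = 2+223/1422 =2.16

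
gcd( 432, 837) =27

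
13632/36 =378  +  2/3=378.67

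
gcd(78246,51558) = 6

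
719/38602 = 719/38602 =0.02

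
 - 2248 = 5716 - 7964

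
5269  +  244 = 5513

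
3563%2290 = 1273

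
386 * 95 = 36670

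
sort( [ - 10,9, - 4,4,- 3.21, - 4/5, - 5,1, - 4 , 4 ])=[ - 10, - 5,-4, - 4 , -3.21, - 4/5,1,4,4,  9]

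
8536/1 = 8536 = 8536.00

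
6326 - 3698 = 2628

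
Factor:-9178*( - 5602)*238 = 12236807128 = 2^3 * 7^1*13^1*17^1*353^1*2801^1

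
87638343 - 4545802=83092541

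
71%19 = 14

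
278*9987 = 2776386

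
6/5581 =6/5581 =0.00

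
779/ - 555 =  - 779/555= - 1.40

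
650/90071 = 650/90071=0.01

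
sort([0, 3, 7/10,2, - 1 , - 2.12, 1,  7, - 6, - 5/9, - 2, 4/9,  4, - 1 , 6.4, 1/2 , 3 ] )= [ - 6, - 2.12, - 2, - 1,-1, - 5/9, 0, 4/9,1/2, 7/10, 1, 2 , 3, 3, 4, 6.4, 7] 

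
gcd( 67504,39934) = 2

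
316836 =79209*4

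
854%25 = 4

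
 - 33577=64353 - 97930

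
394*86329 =34013626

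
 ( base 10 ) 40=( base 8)50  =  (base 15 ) 2A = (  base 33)17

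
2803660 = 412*6805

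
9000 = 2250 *4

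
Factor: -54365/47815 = -73^( - 1 )*83^1 = -  83/73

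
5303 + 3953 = 9256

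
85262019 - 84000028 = 1261991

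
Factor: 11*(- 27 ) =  - 297 = -3^3*11^1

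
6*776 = 4656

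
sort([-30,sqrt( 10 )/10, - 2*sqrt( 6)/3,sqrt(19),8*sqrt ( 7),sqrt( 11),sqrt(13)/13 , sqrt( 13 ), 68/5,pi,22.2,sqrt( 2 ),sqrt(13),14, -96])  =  [ - 96, - 30,- 2*sqrt( 6) /3,sqrt ( 13)/13,sqrt( 10)/10,  sqrt( 2),  pi,sqrt(11), sqrt ( 13),  sqrt( 13),  sqrt( 19), 68/5,  14,  8*sqrt ( 7), 22.2 ]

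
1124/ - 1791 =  - 1 + 667/1791 = - 0.63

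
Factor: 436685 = 5^1*87337^1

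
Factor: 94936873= 1987^1*47779^1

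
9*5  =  45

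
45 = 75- 30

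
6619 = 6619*1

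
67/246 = 67/246 = 0.27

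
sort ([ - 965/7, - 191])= [ - 191, - 965/7 ]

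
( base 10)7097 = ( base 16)1BB9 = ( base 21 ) G1K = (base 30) 7qh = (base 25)b8m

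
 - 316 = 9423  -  9739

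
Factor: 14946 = 2^1*3^1*47^1*53^1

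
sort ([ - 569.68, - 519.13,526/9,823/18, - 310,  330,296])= [ - 569.68 , - 519.13, - 310,823/18,  526/9,296, 330] 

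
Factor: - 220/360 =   -  11/18 = - 2^( - 1 )*3^( - 2) * 11^1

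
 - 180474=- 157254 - 23220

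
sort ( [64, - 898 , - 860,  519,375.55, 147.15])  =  [ - 898,- 860,  64,147.15,  375.55, 519] 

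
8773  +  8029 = 16802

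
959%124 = 91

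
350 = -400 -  - 750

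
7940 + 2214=10154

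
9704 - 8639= 1065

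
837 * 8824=7385688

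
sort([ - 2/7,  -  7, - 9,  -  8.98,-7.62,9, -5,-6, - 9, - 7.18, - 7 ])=[-9, - 9,-8.98, - 7.62, -7.18 ,-7, - 7, - 6, - 5, - 2/7,  9]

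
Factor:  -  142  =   - 2^1*71^1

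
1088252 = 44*24733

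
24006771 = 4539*5289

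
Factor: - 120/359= - 2^3*3^1*5^1*359^ ( - 1)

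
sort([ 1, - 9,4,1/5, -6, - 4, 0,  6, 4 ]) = [- 9, -6, - 4, 0 , 1/5 , 1, 4,4,6]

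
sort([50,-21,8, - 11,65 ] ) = [ - 21, - 11,8,50,65]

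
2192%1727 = 465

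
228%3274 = 228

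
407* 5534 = 2252338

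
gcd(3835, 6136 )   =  767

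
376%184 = 8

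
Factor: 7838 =2^1*3919^1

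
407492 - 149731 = 257761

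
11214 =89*126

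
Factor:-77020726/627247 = - 2^1*19^(-1)*33013^( - 1)*  38510363^1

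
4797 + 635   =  5432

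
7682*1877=14419114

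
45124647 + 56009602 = 101134249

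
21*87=1827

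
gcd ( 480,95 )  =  5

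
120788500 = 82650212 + 38138288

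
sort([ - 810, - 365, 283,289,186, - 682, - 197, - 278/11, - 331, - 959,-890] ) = [ - 959, - 890, -810, -682, - 365,-331, - 197,  -  278/11, 186,283,289] 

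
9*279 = 2511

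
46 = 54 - 8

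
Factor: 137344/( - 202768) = -2^3*19^ ( - 1)*23^( - 1)*37^1 = -296/437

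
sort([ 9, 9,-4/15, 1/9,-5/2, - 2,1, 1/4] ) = [- 5/2, - 2,-4/15,1/9,1/4, 1, 9, 9]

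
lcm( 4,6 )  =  12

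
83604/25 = 83604/25 = 3344.16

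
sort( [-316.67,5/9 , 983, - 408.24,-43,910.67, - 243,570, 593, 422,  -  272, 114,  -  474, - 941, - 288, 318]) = [  -  941,  -  474, - 408.24 , - 316.67, - 288,  -  272,  -  243, - 43,5/9, 114,318, 422,  570,593,910.67, 983]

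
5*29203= 146015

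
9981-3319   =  6662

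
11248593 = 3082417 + 8166176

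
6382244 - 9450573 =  - 3068329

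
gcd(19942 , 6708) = 26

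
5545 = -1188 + 6733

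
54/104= 27/52=0.52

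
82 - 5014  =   - 4932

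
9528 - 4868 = 4660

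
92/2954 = 46/1477 = 0.03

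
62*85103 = 5276386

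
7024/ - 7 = - 7024/7 = - 1003.43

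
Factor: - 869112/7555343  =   - 2^3* 3^2*149^( - 1)*12071^1*50707^( - 1)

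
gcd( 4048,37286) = 2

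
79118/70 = 1130 + 9/35 = 1130.26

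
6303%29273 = 6303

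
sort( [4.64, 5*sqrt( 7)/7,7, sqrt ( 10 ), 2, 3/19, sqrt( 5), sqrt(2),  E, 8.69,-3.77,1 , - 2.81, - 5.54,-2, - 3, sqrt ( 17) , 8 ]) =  [ - 5.54,- 3.77,-3,-2.81, - 2 , 3/19,1, sqrt(2 ),5*sqrt( 7 ) /7,2,sqrt(5 ),  E,sqrt( 10),  sqrt( 17) , 4.64,7, 8,8.69]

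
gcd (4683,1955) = 1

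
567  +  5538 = 6105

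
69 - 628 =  - 559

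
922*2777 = 2560394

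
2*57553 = 115106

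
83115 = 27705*3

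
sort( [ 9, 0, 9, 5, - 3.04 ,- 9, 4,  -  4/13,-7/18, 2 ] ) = [ - 9, - 3.04 , - 7/18, - 4/13,  0, 2, 4 , 5 , 9,9]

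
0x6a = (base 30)3G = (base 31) 3d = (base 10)106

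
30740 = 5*6148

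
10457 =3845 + 6612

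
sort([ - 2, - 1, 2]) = [ - 2, - 1, 2 ]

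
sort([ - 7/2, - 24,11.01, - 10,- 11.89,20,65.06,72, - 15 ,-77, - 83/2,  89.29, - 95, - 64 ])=[ - 95, - 77, - 64, - 83/2, - 24, - 15, - 11.89, - 10, - 7/2,11.01,20,65.06, 72,  89.29 ] 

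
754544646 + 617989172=1372533818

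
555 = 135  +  420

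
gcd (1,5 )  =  1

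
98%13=7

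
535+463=998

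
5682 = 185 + 5497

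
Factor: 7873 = 7873^1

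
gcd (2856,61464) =24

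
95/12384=95/12384 =0.01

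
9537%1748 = 797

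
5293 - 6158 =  - 865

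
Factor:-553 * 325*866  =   - 155641850 = - 2^1*5^2*7^1*13^1* 79^1*433^1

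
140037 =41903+98134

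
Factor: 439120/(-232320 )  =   - 2^( - 3 )*3^( - 1) * 11^( - 1)*499^1=- 499/264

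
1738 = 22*79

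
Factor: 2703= 3^1 * 17^1*53^1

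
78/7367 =78/7367=   0.01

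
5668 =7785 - 2117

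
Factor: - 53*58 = - 3074  =  -  2^1*29^1*53^1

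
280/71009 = 280/71009=0.00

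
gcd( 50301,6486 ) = 69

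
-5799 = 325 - 6124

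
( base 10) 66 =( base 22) 30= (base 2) 1000010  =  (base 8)102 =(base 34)1w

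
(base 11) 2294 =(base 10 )3007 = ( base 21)6H4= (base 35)2FW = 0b101110111111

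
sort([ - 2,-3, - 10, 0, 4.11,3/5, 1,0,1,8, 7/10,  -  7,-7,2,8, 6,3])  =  [ - 10, -7,-7, - 3, - 2,0,0, 3/5,7/10,1, 1,2,3, 4.11,6,8,8 ]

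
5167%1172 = 479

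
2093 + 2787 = 4880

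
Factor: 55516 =2^2*13879^1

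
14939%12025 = 2914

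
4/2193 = 4/2193  =  0.00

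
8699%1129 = 796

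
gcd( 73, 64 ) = 1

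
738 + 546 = 1284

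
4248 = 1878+2370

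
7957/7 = 7957/7=1136.71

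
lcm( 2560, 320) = 2560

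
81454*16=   1303264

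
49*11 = 539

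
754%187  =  6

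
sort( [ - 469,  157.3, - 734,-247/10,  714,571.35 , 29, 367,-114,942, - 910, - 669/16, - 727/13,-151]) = [ - 910,-734, - 469, - 151, - 114 , - 727/13,-669/16, - 247/10,  29,157.3,367 , 571.35,714,942 ]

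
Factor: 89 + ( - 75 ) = 2^1*7^1 = 14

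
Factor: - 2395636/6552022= - 2^1*59^1*71^( - 1)*10151^1*46141^( - 1 ) = -1197818/3276011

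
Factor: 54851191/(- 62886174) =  - 2^( - 1 )*3^( -1 )*13^( - 1 )*6967^1*7873^1*806233^( - 1) 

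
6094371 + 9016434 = 15110805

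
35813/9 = 3979 + 2/9 = 3979.22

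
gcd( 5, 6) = 1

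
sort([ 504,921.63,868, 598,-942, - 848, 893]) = [  -  942, - 848,  504, 598, 868,893,921.63 ]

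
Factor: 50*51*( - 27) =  - 2^1*3^4*5^2*17^1 = - 68850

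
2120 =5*424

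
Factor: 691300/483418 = 2^1*5^2*13^( -1 )*31^1*223^1*18593^( - 1)=   345650/241709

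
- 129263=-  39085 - 90178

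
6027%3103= 2924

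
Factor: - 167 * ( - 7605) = 3^2*5^1*13^2*167^1 = 1270035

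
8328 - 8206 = 122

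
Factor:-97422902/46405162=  - 48711451/23202581= - 29^( - 1 )*223^1*218437^1*800089^( -1 ) 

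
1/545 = 1/545 = 0.00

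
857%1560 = 857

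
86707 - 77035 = 9672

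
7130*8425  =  60070250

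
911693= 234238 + 677455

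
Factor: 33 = 3^1*11^1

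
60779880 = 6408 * 9485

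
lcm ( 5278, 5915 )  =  343070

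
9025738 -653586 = 8372152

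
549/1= 549=549.00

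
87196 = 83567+3629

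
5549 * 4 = 22196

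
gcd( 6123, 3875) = 1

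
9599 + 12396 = 21995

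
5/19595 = 1/3919 =0.00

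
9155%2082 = 827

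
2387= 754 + 1633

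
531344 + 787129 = 1318473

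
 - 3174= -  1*3174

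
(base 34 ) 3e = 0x74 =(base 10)116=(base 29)40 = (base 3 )11022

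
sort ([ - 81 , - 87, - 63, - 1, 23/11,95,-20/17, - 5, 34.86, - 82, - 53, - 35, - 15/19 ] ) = [ - 87 , - 82, - 81, - 63, - 53, - 35, - 5, - 20/17, - 1,-15/19 , 23/11,  34.86,95 ] 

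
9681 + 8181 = 17862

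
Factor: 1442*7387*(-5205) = - 55443941070 = -  2^1*3^1*5^1*7^1*83^1 * 89^1 * 103^1*347^1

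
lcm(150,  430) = 6450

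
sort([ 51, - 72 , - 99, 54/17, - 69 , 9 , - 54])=[ - 99, - 72, - 69,-54,54/17, 9 , 51]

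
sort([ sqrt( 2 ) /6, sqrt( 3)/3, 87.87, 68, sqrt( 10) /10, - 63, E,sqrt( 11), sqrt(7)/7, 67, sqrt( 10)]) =[  -  63, sqrt( 2)/6,  sqrt (10)/10, sqrt( 7 )/7, sqrt( 3)/3  ,  E , sqrt(10), sqrt( 11),67,68, 87.87 ] 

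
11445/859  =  13 + 278/859  =  13.32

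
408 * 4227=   1724616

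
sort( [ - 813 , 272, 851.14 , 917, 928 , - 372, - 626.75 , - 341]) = [ - 813, -626.75, - 372  , - 341,272,851.14 , 917, 928 ] 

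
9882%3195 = 297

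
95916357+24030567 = 119946924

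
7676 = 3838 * 2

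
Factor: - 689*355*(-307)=5^1 * 13^1*53^1*71^1*307^1 = 75090665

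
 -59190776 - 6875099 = -66065875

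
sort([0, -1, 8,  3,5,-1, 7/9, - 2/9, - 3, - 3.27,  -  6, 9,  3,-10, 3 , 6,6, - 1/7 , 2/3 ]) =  [-10,-6,-3.27, - 3, - 1 ,-1, - 2/9,-1/7, 0, 2/3 , 7/9, 3,  3,3, 5, 6, 6, 8, 9]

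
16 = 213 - 197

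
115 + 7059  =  7174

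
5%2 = 1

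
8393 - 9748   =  -1355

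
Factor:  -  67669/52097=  - 7^2*59^(-1 )*883^( - 1)*1381^1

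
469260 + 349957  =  819217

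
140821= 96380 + 44441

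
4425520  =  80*55319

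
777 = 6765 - 5988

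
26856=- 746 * (-36)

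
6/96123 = 2/32041 = 0.00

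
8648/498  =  17  +  91/249 = 17.37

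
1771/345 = 77/15 = 5.13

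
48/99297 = 16/33099 = 0.00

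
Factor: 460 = 2^2* 5^1 *23^1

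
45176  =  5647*8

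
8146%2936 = 2274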